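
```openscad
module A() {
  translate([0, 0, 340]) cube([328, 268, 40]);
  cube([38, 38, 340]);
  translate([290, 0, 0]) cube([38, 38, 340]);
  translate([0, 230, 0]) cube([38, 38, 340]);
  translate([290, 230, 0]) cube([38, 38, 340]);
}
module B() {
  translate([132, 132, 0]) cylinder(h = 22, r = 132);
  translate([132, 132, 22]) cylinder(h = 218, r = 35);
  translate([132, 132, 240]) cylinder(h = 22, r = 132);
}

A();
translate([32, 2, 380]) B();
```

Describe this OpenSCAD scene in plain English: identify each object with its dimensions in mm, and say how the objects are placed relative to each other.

A is a four-legged stool. The seat is 328×268 mm, 40 mm thick, top at z = 380 mm. It stands on four square legs, each 38×38 mm in cross-section, from z = 0 to the seat underside, each flush with a corner of the seat.

B is a spool: two coaxial disc flanges of radius 132 mm and thickness 22 mm, joined by a core cylinder of radius 35 mm and height 218 mm. The lower flange rests on z = 0 and the three cylinders share a vertical axis.

The spool is on top of the stool, centred.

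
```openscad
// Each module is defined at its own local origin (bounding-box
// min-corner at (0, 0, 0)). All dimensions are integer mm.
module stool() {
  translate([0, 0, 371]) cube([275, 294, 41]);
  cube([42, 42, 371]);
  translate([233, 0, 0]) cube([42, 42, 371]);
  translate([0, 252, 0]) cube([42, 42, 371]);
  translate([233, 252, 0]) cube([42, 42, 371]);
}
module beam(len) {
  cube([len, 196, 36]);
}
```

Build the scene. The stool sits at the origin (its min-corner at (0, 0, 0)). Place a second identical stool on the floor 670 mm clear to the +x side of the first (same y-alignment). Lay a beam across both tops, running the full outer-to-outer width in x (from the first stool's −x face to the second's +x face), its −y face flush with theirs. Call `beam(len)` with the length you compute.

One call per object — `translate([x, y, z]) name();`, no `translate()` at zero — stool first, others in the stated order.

stool();
translate([945, 0, 0]) stool();
translate([0, 0, 412]) beam(1220);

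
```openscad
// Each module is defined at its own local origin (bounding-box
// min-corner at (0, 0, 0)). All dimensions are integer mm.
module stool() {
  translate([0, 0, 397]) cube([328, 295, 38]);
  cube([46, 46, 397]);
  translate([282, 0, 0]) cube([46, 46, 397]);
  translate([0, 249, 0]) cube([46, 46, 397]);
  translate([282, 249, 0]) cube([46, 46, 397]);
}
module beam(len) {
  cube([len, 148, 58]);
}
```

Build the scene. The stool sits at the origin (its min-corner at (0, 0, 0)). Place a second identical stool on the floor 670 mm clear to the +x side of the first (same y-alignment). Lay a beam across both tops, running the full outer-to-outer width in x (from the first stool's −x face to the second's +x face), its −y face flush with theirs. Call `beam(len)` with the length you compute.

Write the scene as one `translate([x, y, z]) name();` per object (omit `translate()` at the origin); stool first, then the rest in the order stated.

stool();
translate([998, 0, 0]) stool();
translate([0, 0, 435]) beam(1326);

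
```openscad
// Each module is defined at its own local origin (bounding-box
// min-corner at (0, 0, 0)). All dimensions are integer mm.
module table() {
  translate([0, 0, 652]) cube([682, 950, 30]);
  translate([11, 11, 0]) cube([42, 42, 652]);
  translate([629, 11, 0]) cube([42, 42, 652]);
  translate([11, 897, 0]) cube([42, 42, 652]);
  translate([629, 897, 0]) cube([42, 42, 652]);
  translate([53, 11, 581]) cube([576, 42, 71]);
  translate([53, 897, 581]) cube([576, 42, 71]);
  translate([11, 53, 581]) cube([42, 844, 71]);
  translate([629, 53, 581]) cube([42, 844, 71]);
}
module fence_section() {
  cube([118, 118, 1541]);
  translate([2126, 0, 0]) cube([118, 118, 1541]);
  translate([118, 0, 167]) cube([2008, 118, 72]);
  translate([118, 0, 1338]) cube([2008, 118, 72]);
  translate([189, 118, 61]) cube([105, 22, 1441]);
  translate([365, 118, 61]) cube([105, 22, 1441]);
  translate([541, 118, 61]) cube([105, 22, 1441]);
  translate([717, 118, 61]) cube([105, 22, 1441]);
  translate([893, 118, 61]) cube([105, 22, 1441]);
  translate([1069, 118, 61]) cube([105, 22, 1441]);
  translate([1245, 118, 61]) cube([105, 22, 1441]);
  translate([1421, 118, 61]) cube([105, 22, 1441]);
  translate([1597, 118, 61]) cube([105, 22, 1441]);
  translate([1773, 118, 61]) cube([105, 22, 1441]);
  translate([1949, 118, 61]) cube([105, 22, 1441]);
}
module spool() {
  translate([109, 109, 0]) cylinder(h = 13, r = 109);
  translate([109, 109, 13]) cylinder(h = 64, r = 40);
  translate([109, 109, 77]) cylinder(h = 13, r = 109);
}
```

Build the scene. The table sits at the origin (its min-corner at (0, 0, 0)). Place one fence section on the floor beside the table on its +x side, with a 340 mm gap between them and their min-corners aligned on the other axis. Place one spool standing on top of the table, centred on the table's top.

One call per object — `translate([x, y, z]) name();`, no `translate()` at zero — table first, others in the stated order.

table();
translate([1022, 0, 0]) fence_section();
translate([232, 366, 682]) spool();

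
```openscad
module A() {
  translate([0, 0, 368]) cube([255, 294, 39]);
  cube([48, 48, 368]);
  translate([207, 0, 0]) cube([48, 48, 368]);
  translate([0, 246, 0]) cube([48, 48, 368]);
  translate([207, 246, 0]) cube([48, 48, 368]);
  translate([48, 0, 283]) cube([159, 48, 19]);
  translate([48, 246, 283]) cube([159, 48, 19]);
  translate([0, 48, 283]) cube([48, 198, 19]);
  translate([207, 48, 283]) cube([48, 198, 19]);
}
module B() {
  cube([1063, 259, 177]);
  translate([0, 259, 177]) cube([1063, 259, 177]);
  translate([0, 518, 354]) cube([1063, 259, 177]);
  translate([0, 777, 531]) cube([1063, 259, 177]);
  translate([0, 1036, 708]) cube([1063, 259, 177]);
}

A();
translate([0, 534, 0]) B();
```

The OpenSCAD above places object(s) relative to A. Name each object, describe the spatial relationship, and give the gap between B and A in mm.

A is a stool. B is a staircase. The staircase is on the floor beside the stool on its +y side. The gap between the staircase and the stool is 240 mm.

The staircase's nearest face is 240 mm from the stool's +y face.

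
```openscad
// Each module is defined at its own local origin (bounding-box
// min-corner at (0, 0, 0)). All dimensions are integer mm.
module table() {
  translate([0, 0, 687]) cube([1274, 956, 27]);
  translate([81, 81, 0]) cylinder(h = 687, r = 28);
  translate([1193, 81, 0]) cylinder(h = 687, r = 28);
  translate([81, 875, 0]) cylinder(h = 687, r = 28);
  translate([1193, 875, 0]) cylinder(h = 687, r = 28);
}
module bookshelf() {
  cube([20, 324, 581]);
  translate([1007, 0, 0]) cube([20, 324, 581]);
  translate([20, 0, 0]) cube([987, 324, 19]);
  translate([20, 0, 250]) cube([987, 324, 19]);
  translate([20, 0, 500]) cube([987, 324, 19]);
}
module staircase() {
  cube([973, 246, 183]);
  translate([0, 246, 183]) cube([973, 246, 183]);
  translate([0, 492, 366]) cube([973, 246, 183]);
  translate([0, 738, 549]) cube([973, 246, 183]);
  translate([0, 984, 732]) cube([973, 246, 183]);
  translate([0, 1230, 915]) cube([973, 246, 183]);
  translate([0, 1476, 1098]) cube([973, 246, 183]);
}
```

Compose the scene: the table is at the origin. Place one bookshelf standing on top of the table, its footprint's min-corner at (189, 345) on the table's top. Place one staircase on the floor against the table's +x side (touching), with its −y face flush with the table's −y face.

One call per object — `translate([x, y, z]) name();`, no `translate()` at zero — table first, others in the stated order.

table();
translate([189, 345, 714]) bookshelf();
translate([1274, 0, 0]) staircase();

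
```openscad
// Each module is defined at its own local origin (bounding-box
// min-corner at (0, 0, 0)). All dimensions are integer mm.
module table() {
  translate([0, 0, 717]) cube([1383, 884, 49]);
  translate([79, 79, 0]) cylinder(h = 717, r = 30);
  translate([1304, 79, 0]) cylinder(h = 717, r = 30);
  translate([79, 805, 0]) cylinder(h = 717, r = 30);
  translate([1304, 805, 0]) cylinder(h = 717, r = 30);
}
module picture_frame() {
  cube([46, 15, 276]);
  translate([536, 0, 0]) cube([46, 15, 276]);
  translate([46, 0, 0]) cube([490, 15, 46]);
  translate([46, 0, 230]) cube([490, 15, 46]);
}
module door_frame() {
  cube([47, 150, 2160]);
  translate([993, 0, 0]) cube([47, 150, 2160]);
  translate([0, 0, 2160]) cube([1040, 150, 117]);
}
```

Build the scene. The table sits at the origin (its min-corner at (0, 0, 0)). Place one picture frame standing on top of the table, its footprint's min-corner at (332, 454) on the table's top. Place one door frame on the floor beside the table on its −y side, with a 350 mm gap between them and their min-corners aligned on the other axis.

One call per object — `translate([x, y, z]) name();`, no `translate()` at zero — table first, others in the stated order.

table();
translate([332, 454, 766]) picture_frame();
translate([0, -500, 0]) door_frame();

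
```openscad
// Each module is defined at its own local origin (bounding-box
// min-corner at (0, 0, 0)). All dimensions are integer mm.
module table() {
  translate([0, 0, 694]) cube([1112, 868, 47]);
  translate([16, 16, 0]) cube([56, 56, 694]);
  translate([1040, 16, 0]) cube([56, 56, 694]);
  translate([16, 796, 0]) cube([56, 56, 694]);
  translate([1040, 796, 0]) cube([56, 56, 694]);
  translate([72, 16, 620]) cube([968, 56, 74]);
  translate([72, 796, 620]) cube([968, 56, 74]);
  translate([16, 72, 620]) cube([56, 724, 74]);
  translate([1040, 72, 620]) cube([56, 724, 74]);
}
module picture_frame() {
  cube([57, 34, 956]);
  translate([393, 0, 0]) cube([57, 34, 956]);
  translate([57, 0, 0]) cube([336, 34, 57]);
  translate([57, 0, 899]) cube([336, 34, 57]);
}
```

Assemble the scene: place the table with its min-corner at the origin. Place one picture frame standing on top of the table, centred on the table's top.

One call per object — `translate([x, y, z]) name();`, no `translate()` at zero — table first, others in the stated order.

table();
translate([331, 417, 741]) picture_frame();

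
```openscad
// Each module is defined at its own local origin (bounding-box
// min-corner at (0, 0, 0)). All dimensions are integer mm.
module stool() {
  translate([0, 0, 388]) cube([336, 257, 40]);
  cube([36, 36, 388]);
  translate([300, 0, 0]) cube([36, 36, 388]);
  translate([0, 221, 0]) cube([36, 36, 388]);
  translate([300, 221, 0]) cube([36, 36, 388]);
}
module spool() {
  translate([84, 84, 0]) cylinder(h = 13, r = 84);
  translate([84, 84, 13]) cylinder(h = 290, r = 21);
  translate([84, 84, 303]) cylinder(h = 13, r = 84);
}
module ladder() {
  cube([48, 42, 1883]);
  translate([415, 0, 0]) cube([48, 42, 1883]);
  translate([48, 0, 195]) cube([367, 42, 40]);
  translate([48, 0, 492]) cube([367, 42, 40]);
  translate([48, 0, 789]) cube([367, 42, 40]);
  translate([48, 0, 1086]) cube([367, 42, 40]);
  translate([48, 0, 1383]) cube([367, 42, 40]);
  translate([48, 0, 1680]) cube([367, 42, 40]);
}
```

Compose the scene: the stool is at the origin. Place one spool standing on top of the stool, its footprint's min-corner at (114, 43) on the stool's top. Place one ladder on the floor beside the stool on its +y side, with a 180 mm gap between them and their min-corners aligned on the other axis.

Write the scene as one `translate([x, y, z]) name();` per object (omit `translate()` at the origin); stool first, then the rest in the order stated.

stool();
translate([114, 43, 428]) spool();
translate([0, 437, 0]) ladder();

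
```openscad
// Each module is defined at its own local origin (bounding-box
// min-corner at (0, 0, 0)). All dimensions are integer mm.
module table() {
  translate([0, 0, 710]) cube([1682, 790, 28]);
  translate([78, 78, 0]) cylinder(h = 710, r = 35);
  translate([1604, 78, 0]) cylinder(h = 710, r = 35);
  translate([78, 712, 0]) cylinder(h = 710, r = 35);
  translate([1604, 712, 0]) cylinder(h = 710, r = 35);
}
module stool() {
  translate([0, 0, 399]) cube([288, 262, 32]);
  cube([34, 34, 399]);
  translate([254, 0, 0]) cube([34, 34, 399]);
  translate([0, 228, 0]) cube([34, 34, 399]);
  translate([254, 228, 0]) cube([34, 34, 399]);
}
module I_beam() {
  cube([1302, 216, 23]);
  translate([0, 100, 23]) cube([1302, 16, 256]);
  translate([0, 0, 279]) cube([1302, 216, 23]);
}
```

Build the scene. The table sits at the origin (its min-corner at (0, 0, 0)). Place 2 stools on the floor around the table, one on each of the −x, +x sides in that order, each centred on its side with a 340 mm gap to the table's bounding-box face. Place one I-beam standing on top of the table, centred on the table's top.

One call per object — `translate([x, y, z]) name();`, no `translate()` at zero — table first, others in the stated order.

table();
translate([-628, 264, 0]) stool();
translate([2022, 264, 0]) stool();
translate([190, 287, 738]) I_beam();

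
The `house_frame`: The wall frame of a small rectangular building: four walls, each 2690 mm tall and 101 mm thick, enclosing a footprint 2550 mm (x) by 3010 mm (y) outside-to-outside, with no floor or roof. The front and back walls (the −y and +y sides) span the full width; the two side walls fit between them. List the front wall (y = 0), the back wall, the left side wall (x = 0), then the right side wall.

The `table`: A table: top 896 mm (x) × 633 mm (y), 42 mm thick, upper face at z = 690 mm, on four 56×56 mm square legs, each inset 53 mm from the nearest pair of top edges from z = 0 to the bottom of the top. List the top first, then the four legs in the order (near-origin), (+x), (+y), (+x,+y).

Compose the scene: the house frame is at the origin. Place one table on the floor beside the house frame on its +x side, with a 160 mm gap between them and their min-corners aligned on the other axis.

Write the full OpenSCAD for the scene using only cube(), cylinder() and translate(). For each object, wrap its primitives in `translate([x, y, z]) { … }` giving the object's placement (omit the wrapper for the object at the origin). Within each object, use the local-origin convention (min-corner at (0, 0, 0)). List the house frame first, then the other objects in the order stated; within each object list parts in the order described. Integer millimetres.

cube([2550, 101, 2690]);
translate([0, 2909, 0]) cube([2550, 101, 2690]);
translate([0, 101, 0]) cube([101, 2808, 2690]);
translate([2449, 101, 0]) cube([101, 2808, 2690]);
translate([2710, 0, 0]) {
  translate([0, 0, 648]) cube([896, 633, 42]);
  translate([53, 53, 0]) cube([56, 56, 648]);
  translate([787, 53, 0]) cube([56, 56, 648]);
  translate([53, 524, 0]) cube([56, 56, 648]);
  translate([787, 524, 0]) cube([56, 56, 648]);
}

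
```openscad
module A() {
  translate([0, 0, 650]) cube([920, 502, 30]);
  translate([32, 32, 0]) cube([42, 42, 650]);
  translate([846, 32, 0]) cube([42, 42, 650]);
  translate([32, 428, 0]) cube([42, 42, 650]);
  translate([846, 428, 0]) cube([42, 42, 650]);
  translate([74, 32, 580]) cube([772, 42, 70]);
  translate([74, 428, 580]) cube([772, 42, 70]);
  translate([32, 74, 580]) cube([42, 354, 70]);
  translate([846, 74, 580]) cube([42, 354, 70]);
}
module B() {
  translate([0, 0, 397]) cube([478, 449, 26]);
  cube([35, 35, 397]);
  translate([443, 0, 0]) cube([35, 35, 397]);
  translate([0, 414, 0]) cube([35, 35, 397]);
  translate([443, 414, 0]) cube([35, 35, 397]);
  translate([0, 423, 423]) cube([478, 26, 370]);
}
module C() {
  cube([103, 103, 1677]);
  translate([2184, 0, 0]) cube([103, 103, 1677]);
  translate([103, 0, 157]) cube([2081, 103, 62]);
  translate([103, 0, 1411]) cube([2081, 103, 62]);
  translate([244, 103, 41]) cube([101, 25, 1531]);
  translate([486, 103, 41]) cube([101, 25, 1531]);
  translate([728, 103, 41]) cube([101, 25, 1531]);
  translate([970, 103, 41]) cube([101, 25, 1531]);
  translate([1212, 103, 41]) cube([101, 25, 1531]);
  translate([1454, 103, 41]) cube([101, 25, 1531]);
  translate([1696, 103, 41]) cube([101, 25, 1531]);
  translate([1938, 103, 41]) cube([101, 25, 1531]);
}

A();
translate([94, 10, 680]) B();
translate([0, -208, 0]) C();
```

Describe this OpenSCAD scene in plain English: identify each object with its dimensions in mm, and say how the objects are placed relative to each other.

A is a rectangular dining table. The top is 920×502×30 mm with its upper surface at z = 680 mm. It stands on four 42×42 mm square legs, each inset 32 mm from the nearest pair of top edges, running from the floor to the underside of the top. Four apron rails, 42 mm thick and 70 mm tall, run between adjacent legs with their top edges flush with the underside of the top and their outer faces flush with the legs' outer faces.

B is a chair. The seat is a 478×449×26 mm slab with its top at z = 423 mm, on four 35×35 mm corner legs (flush with the seat edges, standing on z = 0). A flat backrest 26 mm thick, 370 mm tall, spans the full seat width and rises from the seat top along its +y edge, rear face flush with the rear of the seat.

C is a fence section. Two 103×103 mm posts, 1677 mm tall, stand on the floor with a clear span of 2081 mm between their inner faces. Two horizontal rails of 103×62 mm section span the gap between the posts with their undersides at z = 157 mm and z = 1411 mm, flush with the posts' −y face. 8 pickets, each 101 mm wide, 25 mm thick and 1531 mm tall, are fixed to the +y face of the rails with their bottoms at z = 41 mm, evenly spaced across the span with equal gaps (rounded down to the nearest mm) at the −x end and between each pair — any rounding remainder accumulates at the +x end.

The chair is on top of the table. The fence section is on the floor beside the table on its −y side.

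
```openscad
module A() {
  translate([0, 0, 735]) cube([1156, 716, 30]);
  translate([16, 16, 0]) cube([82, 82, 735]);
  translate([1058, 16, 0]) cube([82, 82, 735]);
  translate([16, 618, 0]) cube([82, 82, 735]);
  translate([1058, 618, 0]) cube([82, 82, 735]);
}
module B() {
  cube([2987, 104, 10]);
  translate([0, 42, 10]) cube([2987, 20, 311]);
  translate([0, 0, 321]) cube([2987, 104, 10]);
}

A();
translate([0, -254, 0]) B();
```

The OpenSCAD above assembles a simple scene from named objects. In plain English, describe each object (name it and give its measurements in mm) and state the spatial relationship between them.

A is a table with a 1156×716 mm rectangular top, 30 mm thick, top surface at z = 765 mm, supported by four 82×82 mm square legs, each inset 16 mm from the nearest pair of top edges, running from the floor.

B is an I-beam lying along x, 2987 mm long. Overall section height 331 mm. Two flanges 104 mm wide (y) and 10 mm thick, one on the floor and one at the top; a web 20 mm thick runs between them, centred on the flange width.

The I-beam is on the floor beside the table on its −y side.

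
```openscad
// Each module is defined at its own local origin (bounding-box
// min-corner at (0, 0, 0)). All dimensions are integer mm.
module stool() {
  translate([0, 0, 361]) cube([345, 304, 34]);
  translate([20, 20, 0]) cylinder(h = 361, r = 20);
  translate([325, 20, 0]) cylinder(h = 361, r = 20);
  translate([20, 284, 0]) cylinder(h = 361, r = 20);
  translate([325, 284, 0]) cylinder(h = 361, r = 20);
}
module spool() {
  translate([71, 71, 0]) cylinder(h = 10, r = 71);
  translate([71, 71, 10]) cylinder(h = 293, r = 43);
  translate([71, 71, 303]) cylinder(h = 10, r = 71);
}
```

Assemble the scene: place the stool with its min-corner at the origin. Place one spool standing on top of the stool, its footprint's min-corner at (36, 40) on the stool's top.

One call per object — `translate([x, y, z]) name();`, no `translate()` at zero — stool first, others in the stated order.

stool();
translate([36, 40, 395]) spool();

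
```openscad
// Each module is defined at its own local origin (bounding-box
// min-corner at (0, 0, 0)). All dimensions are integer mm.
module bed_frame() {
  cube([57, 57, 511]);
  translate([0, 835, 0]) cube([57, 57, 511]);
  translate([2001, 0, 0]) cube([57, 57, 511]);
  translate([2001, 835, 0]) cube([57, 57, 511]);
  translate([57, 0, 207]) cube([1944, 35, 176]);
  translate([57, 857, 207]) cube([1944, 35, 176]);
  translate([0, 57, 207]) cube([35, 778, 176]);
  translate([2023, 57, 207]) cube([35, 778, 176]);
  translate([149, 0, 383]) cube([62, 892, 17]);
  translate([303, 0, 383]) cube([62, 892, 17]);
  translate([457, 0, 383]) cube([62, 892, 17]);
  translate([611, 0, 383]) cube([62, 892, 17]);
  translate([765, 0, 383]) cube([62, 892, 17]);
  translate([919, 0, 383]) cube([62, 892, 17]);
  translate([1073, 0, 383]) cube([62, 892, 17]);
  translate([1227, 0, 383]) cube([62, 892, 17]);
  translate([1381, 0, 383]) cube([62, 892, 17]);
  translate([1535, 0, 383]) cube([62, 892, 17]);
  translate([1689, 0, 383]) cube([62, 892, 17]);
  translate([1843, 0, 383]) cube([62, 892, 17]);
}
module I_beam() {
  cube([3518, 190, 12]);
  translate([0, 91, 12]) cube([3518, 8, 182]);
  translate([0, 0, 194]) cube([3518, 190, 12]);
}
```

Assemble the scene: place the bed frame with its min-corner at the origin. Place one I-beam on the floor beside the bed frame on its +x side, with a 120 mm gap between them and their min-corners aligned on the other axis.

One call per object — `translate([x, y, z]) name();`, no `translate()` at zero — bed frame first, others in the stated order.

bed_frame();
translate([2178, 0, 0]) I_beam();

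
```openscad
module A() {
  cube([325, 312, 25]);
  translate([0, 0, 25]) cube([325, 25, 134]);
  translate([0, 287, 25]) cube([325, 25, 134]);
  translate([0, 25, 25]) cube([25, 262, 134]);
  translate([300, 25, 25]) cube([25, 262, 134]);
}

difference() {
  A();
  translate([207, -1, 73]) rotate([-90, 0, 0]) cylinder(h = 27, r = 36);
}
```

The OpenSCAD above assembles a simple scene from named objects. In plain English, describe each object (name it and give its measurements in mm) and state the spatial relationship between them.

A is an open-topped rectangular box: outside dimensions 325×312×159 mm, with a uniform wall and base thickness of 25 mm. The base is a full 325×312 slab on the floor; four walls sit on top of the base. The front and back walls (the −y and +y sides) span the full width; the two side walls fit between them.

The open box has a circular hole of radius 36 mm through its front wall, centred at (x = 207, z = 73).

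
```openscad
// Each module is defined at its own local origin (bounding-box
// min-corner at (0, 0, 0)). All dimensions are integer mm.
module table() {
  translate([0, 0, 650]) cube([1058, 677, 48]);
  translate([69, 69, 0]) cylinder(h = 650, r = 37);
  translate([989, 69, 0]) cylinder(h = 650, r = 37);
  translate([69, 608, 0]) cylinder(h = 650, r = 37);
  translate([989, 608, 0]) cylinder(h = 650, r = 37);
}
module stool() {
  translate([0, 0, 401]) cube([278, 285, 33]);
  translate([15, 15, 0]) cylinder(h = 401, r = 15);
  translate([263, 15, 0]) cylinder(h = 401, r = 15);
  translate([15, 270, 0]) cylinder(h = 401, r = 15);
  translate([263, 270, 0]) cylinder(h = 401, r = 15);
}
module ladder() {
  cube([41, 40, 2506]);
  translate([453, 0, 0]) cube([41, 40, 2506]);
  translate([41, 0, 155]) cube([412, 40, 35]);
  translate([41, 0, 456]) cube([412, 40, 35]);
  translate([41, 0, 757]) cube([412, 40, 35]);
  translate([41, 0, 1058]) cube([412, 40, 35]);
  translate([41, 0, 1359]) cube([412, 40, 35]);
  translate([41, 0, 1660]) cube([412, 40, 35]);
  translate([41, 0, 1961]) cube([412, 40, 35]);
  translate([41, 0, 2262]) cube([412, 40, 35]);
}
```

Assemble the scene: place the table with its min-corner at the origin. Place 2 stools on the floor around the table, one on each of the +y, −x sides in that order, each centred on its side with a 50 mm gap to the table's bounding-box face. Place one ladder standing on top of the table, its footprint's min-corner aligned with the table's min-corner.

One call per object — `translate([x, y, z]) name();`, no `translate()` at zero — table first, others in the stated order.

table();
translate([390, 727, 0]) stool();
translate([-328, 196, 0]) stool();
translate([0, 0, 698]) ladder();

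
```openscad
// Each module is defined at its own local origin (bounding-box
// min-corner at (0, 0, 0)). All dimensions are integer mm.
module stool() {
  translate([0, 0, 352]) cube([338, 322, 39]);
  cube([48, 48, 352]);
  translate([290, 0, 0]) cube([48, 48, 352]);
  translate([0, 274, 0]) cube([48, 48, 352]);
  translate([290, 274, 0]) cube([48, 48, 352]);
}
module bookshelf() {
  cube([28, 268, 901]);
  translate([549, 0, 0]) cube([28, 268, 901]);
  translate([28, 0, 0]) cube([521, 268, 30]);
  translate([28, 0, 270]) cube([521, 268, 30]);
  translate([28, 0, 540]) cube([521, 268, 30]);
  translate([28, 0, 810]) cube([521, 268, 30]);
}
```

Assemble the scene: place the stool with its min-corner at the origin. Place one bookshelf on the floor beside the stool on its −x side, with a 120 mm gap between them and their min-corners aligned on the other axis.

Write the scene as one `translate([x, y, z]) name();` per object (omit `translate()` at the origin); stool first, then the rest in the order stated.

stool();
translate([-697, 0, 0]) bookshelf();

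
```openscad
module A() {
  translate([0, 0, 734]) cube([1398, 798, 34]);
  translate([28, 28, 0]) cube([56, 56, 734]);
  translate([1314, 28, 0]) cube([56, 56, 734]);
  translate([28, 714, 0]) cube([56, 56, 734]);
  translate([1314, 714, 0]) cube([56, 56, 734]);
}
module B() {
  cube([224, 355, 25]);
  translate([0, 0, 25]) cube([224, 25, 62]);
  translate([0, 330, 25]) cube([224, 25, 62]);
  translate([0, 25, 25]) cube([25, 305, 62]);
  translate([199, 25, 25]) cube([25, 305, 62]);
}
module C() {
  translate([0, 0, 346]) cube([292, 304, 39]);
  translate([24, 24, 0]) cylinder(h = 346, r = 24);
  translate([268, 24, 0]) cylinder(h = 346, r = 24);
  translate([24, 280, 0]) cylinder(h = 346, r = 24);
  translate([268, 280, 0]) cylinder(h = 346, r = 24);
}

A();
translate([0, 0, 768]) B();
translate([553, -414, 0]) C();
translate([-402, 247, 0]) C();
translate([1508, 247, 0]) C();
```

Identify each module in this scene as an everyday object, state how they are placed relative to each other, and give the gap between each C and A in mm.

A is a table. B is an open box. C is a stool. The open box is on top of the table. Three stools sit around the table at the −y, −x, +x sides. The gap between each stool and the table is 110 mm.

Each stool's nearest face is 110 mm from the table's bounding box.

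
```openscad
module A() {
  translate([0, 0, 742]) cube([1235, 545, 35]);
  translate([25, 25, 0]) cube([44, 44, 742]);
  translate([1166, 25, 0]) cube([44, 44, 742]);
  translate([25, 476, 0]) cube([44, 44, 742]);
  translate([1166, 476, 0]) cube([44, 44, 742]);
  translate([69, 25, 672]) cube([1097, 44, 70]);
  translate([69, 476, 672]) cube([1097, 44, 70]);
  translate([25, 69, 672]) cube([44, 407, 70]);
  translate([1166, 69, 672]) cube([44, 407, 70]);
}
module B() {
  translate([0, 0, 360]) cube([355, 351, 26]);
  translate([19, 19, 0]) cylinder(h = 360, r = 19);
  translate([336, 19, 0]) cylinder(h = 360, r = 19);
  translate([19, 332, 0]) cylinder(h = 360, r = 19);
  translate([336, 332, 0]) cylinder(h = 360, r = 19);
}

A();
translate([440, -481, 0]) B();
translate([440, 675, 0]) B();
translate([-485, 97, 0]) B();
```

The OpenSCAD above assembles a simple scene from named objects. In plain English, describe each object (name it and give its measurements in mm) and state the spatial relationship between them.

A is a table: top 1235 mm (x) × 545 mm (y), 35 mm thick, upper face at z = 777 mm, on four 44×44 mm square legs, each inset 25 mm from the nearest pair of top edges, running from z = 0 to the bottom of the top. Four apron rails, 44 mm thick and 70 mm tall, run between adjacent legs with their top edges flush with the underside of the top and their outer faces flush with the legs' outer faces.

B is a simple wooden stool: a rectangular seat 355 mm (x) by 351 mm (y), 26 mm thick, top face at z = 386 mm, on four round legs, each 38 mm in diameter. The legs rest on z = 0, each leg's axis is inset half a diameter from the nearest pair of seat edges (so the leg's bounding box is flush with the corner).

Three stools sit around the table at the −y, +y, −x sides.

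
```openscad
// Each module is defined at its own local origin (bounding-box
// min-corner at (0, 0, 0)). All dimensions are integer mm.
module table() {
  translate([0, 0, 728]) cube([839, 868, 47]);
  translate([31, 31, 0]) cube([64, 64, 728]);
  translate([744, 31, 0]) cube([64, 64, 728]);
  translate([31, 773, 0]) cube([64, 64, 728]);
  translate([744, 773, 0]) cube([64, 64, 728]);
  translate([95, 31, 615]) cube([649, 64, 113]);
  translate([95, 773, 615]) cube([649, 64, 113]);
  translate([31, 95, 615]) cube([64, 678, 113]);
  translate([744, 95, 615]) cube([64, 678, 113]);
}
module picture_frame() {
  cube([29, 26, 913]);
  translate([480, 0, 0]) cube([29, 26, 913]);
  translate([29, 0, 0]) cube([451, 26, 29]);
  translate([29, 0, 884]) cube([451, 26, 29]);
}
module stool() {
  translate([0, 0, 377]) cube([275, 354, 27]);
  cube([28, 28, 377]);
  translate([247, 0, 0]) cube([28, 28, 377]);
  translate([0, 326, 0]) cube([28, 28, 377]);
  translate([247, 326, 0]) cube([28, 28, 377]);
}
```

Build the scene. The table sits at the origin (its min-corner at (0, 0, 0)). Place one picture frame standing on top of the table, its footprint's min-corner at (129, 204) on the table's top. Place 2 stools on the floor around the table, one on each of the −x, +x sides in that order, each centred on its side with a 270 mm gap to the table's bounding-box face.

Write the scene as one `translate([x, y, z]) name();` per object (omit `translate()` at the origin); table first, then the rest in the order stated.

table();
translate([129, 204, 775]) picture_frame();
translate([-545, 257, 0]) stool();
translate([1109, 257, 0]) stool();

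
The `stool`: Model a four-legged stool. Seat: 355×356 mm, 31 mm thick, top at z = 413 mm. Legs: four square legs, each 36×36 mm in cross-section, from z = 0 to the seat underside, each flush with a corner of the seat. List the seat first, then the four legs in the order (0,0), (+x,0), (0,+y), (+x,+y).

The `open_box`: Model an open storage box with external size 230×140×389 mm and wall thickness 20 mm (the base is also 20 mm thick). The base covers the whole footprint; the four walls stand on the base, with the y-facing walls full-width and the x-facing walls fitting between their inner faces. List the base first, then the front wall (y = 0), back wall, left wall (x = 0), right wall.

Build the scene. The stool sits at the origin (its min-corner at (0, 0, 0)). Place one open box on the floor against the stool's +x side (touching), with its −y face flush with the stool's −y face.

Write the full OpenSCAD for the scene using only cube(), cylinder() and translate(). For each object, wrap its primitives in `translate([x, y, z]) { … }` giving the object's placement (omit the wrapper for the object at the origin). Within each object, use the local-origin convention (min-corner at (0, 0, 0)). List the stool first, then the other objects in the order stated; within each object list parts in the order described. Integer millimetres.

translate([0, 0, 382]) cube([355, 356, 31]);
cube([36, 36, 382]);
translate([319, 0, 0]) cube([36, 36, 382]);
translate([0, 320, 0]) cube([36, 36, 382]);
translate([319, 320, 0]) cube([36, 36, 382]);
translate([355, 0, 0]) {
  cube([230, 140, 20]);
  translate([0, 0, 20]) cube([230, 20, 369]);
  translate([0, 120, 20]) cube([230, 20, 369]);
  translate([0, 20, 20]) cube([20, 100, 369]);
  translate([210, 20, 20]) cube([20, 100, 369]);
}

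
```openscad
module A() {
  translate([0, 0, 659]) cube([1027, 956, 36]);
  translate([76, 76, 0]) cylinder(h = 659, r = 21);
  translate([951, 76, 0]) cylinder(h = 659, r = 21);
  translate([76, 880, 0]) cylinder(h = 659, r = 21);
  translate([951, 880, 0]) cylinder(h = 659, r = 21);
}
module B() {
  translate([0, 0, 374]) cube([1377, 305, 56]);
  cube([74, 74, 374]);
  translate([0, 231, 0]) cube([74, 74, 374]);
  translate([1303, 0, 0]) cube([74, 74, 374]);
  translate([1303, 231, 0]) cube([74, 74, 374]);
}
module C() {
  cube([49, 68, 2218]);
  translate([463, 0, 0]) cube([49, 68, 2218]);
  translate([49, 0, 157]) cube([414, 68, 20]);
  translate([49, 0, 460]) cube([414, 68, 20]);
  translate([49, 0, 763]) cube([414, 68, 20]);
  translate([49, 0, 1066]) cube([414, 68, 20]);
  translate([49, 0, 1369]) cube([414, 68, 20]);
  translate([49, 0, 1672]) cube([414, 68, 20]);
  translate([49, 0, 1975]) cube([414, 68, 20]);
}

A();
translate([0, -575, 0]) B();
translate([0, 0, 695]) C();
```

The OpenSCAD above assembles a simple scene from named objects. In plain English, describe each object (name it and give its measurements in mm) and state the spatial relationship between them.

A is a table: top 1027 mm (x) × 956 mm (y), 36 mm thick, upper face at z = 695 mm, on four round legs of 42 mm diameter, each leg's bounding box inset 55 mm from the nearest pair of top edges, running from z = 0 to the bottom of the top.

B is a long wooden bench with a 1377 mm (x) × 305 mm (y) seat, 56 mm thick, its top surface 430 mm above the floor. Four 74 mm square legs at the seat corners, flush with the edges, run from z = 0 to the seat underside.

C is a wooden ladder with two side rails of 49×68 mm section and 2218 mm height, set 512 mm apart overall. Between them run 7 rectangular rungs (68 mm deep, 20 mm thick), front faces flush with the rails' −y face. The bottom of the first rung is 157 mm above the floor and each subsequent rung is 303 mm higher than the one below.

The bench is on the floor beside the table on its −y side. The ladder is on top of the table.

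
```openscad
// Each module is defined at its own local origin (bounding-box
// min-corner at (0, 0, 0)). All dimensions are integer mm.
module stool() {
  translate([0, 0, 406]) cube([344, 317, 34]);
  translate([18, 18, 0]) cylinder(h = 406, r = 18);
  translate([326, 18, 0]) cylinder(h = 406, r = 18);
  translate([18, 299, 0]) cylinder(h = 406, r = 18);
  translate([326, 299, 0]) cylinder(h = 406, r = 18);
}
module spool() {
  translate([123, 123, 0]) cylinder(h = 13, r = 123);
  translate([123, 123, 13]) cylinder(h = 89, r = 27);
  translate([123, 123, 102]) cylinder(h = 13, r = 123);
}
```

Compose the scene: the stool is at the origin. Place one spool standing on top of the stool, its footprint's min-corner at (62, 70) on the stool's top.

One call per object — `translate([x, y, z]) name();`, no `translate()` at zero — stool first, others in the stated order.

stool();
translate([62, 70, 440]) spool();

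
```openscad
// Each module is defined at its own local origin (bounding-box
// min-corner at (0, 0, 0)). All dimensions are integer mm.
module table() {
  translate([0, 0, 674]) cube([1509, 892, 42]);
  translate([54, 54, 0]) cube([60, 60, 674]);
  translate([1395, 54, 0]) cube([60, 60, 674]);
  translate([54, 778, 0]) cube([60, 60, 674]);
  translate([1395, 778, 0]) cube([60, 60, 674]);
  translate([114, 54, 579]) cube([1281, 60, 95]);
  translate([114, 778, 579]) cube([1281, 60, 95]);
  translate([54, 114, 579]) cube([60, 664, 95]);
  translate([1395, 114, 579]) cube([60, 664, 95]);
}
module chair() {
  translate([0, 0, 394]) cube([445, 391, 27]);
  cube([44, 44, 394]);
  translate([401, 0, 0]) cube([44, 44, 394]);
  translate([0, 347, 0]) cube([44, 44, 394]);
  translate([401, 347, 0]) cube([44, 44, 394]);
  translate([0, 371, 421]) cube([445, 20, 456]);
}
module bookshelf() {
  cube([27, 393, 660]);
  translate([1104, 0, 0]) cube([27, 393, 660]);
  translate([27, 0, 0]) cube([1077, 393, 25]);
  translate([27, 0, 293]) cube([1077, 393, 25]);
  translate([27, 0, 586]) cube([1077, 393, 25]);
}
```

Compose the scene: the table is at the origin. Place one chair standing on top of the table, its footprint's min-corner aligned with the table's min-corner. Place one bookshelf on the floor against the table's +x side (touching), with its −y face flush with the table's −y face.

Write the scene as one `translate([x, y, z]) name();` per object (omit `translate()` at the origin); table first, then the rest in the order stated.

table();
translate([0, 0, 716]) chair();
translate([1509, 0, 0]) bookshelf();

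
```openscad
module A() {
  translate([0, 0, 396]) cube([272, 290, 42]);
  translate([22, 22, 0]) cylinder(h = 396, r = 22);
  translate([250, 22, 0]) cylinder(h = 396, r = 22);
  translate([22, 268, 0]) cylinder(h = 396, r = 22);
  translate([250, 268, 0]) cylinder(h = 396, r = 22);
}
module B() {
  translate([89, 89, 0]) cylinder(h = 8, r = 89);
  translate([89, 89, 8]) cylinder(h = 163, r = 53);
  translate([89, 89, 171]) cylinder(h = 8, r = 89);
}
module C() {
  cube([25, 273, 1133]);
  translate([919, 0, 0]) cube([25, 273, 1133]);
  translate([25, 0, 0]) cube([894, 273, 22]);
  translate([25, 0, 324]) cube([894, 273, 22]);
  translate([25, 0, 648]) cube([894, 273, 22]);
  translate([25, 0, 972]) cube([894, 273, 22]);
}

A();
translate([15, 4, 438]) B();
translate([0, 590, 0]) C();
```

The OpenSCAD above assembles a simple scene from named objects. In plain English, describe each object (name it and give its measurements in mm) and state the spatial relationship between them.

A is a four-legged stool. The seat is 272×290 mm, 42 mm thick, top at z = 438 mm. It stands on four round legs, each 44 mm in diameter, from z = 0 to the seat underside, each leg's axis is inset half a diameter from the nearest pair of seat edges (so the leg's bounding box is flush with the corner).

B is a spool: two coaxial disc flanges of radius 89 mm and thickness 8 mm, joined by a core cylinder of radius 53 mm and height 163 mm. The lower flange rests on z = 0 and the three cylinders share a vertical axis.

C is an open bookshelf. Two side panels, each 25 mm thick, 273 mm deep and 1133 mm tall, stand 944 mm apart (outside-to-outside). Between them sit 4 shelves, each 22 mm thick and 273 mm deep, spanning the full gap between the sides. The bottom shelf rests on the floor (its underside at z = 0) and the clear gap between one shelf's top and the next shelf's underside is 302 mm.

The spool is on top of the stool. The bookshelf is on the floor beside the stool on its +y side.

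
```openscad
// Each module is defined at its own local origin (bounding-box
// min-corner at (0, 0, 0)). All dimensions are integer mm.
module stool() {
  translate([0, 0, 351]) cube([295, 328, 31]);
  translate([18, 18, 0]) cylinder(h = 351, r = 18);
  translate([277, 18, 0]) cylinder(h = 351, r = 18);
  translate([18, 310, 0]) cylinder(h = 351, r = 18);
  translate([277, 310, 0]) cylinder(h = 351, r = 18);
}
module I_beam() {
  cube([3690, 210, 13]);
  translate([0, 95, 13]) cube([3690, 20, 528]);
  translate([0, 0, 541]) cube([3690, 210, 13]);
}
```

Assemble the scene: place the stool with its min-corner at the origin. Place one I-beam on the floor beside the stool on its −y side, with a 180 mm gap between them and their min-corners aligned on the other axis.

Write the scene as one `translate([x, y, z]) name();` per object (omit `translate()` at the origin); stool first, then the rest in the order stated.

stool();
translate([0, -390, 0]) I_beam();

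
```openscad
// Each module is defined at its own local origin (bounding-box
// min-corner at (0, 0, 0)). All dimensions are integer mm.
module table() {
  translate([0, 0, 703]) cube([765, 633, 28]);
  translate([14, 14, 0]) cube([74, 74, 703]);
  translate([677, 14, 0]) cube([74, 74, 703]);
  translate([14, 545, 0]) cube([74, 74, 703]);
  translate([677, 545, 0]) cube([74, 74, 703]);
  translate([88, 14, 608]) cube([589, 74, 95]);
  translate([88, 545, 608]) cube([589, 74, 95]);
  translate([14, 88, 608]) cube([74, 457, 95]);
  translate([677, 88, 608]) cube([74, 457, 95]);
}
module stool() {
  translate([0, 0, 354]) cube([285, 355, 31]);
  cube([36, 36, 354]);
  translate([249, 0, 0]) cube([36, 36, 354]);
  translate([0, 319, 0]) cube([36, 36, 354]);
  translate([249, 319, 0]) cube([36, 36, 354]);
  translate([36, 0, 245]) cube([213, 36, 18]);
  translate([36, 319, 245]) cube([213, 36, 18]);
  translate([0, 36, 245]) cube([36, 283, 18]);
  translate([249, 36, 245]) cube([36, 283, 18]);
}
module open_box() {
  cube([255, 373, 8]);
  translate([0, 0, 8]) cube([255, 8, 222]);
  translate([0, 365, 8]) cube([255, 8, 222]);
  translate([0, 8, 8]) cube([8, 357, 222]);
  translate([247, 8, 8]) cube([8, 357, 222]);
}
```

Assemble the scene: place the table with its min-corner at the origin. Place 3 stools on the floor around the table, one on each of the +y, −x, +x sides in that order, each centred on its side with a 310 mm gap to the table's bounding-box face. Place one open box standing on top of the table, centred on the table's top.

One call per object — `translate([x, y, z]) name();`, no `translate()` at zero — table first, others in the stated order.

table();
translate([240, 943, 0]) stool();
translate([-595, 139, 0]) stool();
translate([1075, 139, 0]) stool();
translate([255, 130, 731]) open_box();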